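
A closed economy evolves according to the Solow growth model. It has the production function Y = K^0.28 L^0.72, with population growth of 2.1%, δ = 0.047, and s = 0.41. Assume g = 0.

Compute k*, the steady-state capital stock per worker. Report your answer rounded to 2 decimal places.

Steady state requires s·f(k) = (n + δ)·k, i.e. s·k^α = (n + δ)·k.
Rearranging, k^(1−α) = s / (n + δ).
k^0.72 = 0.41 / (0.021 + 0.047) = 0.41 / 0.068 = 6.0294
k* = 6.0294^(1/0.72) ≈ 12.1259

k* ≈ 12.13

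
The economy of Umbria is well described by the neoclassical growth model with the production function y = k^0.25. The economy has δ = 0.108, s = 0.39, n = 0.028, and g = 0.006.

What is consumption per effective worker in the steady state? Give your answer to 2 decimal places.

c* ≈ 0.85

In steady state, investment equals break-even investment: s·k^α = (n + g + δ)·k.
Dividing both sides by k: k^(1−α) = s / (n + g + δ).
k^0.75 = 0.39 / (0.028 + 0.006 + 0.108) = 0.39 / 0.142 = 2.7465
k* = 2.7465^(1/0.75) ≈ 3.8463
y* = (k*)^α = 3.8463^0.25 ≈ 1.4004
c* = (1 − s)·y* = (1 − 0.39) × 1.4004 ≈ 0.8542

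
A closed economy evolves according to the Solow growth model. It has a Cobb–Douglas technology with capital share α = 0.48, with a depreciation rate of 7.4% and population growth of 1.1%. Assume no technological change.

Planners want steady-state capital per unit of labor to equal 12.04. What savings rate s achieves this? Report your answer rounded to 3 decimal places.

In steady state, investment equals break-even investment: s·k^α = (n + δ)·k.
So s / (n + δ) = (k*)^(1−α) = 12.04^0.52 = 3.6469.
Therefore s = 3.6469 × (n + δ) = 3.6469 × 0.085 = 0.3100.

s ≈ 0.310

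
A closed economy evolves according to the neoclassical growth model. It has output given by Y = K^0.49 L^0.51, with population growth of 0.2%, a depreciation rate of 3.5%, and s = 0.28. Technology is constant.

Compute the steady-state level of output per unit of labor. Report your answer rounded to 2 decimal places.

Steady state requires s·f(k) = (n + δ)·k, i.e. s·k^α = (n + δ)·k.
Dividing both sides by k: k^(1−α) = s / (n + δ).
k^0.51 = 0.28 / (0.002 + 0.035) = 0.28 / 0.037 = 7.5676
k* = 7.5676^(1/0.51) ≈ 52.8990
y* = (k*)^α = 52.8990^0.49 ≈ 6.9902

y* = 6.99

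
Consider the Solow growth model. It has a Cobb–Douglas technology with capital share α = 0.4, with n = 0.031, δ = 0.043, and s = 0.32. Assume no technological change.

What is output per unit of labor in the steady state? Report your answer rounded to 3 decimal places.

Steady state requires s·f(k) = (n + δ)·k, i.e. s·k^α = (n + δ)·k.
Rearranging, k^(1−α) = s / (n + δ).
k^0.6 = 0.32 / (0.031 + 0.043) = 0.32 / 0.074 = 4.3243
k* = 4.3243^(1/0.6) ≈ 11.4778
y* = (k*)^α = 11.4778^0.4 ≈ 2.6543

y* ≈ 2.654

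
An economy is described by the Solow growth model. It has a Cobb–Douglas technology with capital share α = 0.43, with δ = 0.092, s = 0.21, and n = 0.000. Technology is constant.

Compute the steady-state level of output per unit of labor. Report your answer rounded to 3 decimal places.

At the steady state, Δk = 0, so s·k^α = (n + δ)·k.
Rearranging, k^(1−α) = s / (n + δ).
k^0.57 = 0.21 / (0.000 + 0.092) = 0.21 / 0.092 = 2.2826
k* = 2.2826^(1/0.57) ≈ 4.2543
y* = (k*)^α = 4.2543^0.43 ≈ 1.8638

y* = 1.864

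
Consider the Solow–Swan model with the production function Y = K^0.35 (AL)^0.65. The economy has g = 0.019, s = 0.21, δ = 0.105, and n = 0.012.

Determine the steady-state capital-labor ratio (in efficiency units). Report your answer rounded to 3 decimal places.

k* = 1.951

In steady state, investment equals break-even investment: s·k^α = (n + g + δ)·k.
Dividing both sides by k: k^(1−α) = s / (n + g + δ).
k^0.65 = 0.21 / (0.012 + 0.019 + 0.105) = 0.21 / 0.136 = 1.5441
k* = 1.5441^(1/0.65) ≈ 1.9511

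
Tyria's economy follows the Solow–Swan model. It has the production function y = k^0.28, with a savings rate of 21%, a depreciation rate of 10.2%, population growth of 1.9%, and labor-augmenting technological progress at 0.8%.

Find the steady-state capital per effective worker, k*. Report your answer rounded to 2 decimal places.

Steady state requires s·f(k) = (n + g + δ)·k, i.e. s·k^α = (n + g + δ)·k.
Dividing both sides by k: k^(1−α) = s / (n + g + δ).
k^0.72 = 0.21 / (0.019 + 0.008 + 0.102) = 0.21 / 0.129 = 1.6279
k* = 1.6279^(1/0.72) ≈ 1.9676

k* = 1.97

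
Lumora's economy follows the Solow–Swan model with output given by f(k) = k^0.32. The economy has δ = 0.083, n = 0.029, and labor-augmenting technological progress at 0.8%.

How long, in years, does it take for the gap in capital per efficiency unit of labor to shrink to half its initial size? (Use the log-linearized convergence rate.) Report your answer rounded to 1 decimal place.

Near the steady state the convergence rate is λ = (1 − α)(n + g + δ).
λ = (1 − 0.32) × 0.120 = 0.68 × 0.120 = 0.0816
Half-life = ln 2 / λ = 0.6931 / 0.0816 ≈ 8.49 years

t_½ ≈ 8.5 years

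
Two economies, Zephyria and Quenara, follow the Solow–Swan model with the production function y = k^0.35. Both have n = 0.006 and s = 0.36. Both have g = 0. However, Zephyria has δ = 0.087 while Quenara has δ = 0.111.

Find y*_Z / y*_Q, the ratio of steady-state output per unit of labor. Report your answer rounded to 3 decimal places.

y*_Z / y*_Q ≈ 1.132

Steady-state y* = [s/(n + δ)]^(α/(1−α)), so the ratio is [ (s_Z/(n + δ)_Z) / (s_Q/(n + δ)_Q) ]^0.5385.
s_Z/(n + δ)_Z = 0.36/0.093 = 3.8710; s_Q/(n + δ)_Q = 0.36/0.117 = 3.0769.
Ratio = (3.8710/3.0769)^0.5385 = 1.2581^0.5385 ≈ 1.1316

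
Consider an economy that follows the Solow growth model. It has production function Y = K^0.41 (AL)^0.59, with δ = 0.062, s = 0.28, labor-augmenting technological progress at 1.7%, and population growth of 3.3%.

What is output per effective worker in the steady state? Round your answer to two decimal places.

In steady state, investment equals break-even investment: s·k^α = (n + g + δ)·k.
Rearranging, k^(1−α) = s / (n + g + δ).
k^0.59 = 0.28 / (0.033 + 0.017 + 0.062) = 0.28 / 0.112 = 2.5000
k* = 2.5000^(1/0.59) ≈ 4.7258
y* = (k*)^α = 4.7258^0.41 ≈ 1.8903

y* ≈ 1.89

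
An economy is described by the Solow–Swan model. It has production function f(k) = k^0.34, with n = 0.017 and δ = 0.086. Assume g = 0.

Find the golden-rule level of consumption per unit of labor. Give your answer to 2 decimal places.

At the golden rule, f'(k) = n + δ, so α·k^(α−1) = n + δ and k_gold = (α/(n + δ))^(1/(1−α)).
k_gold = (0.34/0.103)^(1/0.66) = 3.3010^1.5152 ≈ 6.1073
c_gold = f(k_gold) − (n + δ)·k_gold = 1.8501 − 0.103×6.1073 ≈ 1.2210

c_gold ≈ 1.22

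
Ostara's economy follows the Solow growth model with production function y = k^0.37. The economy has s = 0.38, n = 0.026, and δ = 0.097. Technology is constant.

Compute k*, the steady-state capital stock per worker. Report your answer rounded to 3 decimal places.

k* ≈ 5.992

Steady state requires s·f(k) = (n + δ)·k, i.e. s·k^α = (n + δ)·k.
Dividing both sides by k: k^(1−α) = s / (n + δ).
k^0.63 = 0.38 / (0.026 + 0.097) = 0.38 / 0.123 = 3.0894
k* = 3.0894^(1/0.63) ≈ 5.9921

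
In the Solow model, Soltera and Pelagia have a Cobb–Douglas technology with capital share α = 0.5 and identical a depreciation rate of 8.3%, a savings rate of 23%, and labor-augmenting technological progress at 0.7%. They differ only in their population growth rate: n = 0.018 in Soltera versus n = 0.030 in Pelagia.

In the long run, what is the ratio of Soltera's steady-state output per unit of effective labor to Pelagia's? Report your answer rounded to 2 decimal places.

Steady-state y* = [s/(n + g + δ)]^(α/(1−α)), so the ratio is [ (s_S/(n + g + δ)_S) / (s_P/(n + g + δ)_P) ]^1.
s_S/(n + g + δ)_S = 0.23/0.108 = 2.1296; s_P/(n + g + δ)_P = 0.23/0.120 = 1.9167.
Ratio = (2.1296/1.9167)^1 = 1.1111^1 ≈ 1.1111

y*_S / y*_P ≈ 1.11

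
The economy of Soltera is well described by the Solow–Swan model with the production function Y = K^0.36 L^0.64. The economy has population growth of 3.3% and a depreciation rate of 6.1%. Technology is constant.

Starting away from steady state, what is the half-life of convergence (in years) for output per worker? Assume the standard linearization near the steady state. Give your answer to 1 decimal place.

Near the steady state the convergence rate is λ = (1 − α)(n + δ).
λ = (1 − 0.36) × 0.094 = 0.64 × 0.094 = 0.06016
Half-life = ln 2 / λ = 0.6931 / 0.06016 ≈ 11.52 years

about 11.5 years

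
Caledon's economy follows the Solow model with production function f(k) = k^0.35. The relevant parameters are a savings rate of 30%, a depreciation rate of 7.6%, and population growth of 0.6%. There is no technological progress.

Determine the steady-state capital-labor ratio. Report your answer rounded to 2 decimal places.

k* = 7.36

At the steady state, Δk = 0, so s·k^α = (n + δ)·k.
Dividing both sides by k: k^(1−α) = s / (n + δ).
k^0.65 = 0.30 / (0.006 + 0.076) = 0.30 / 0.082 = 3.6585
k* = 3.6585^(1/0.65) ≈ 7.3556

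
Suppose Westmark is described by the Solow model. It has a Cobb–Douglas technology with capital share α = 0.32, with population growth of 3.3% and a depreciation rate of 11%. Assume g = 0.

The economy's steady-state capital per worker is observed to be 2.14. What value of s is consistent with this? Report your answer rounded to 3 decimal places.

s ≈ 0.240

Steady state requires s·f(k) = (n + δ)·k, i.e. s·k^α = (n + δ)·k.
So s / (n + δ) = (k*)^(1−α) = 2.14^0.68 = 1.6776.
Therefore s = 1.6776 × (n + δ) = 1.6776 × 0.143 = 0.2399.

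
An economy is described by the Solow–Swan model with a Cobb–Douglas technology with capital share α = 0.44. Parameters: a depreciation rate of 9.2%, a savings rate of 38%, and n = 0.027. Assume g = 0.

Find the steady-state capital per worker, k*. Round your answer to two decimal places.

At the steady state, Δk = 0, so s·k^α = (n + δ)·k.
Rearranging, k^(1−α) = s / (n + δ).
k^0.56 = 0.38 / (0.027 + 0.092) = 0.38 / 0.119 = 3.1933
k* = 3.1933^(1/0.56) ≈ 7.9511

k* = 7.95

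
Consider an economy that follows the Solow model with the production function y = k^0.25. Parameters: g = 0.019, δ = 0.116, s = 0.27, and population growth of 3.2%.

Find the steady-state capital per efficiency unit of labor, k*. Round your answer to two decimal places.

Steady state requires s·f(k) = (n + g + δ)·k, i.e. s·k^α = (n + g + δ)·k.
Dividing both sides by k: k^(1−α) = s / (n + g + δ).
k^0.75 = 0.27 / (0.032 + 0.019 + 0.116) = 0.27 / 0.167 = 1.6168
k* = 1.6168^(1/0.75) ≈ 1.8976

k* = 1.90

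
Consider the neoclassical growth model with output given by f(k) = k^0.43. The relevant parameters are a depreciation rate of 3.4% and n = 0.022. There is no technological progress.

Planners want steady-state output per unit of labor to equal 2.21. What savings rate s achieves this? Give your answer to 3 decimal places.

s ≈ 0.160

Steady state requires s·f(k) = (n + δ)·k, i.e. s·k^α = (n + δ)·k.
Since y* = [s/(n + δ)]^(α/(1−α)), we have s/(n + δ) = (y*)^((1−α)/α) = 2.21^1.3256 = 2.8611.
Therefore s = 2.8611 × (n + δ) = 2.8611 × 0.056 = 0.1602.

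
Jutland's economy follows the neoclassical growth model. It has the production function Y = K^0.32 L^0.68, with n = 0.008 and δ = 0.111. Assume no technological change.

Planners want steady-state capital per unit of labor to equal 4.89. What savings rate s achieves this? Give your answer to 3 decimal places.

Steady state requires s·f(k) = (n + δ)·k, i.e. s·k^α = (n + δ)·k.
So s / (n + δ) = (k*)^(1−α) = 4.89^0.68 = 2.9426.
Therefore s = 2.9426 × (n + δ) = 2.9426 × 0.119 = 0.3502.

s ≈ 0.350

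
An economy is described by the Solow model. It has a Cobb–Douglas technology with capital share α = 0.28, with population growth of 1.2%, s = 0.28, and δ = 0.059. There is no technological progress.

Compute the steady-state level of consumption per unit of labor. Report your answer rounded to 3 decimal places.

Steady state requires s·f(k) = (n + δ)·k, i.e. s·k^α = (n + δ)·k.
Dividing both sides by k: k^(1−α) = s / (n + δ).
k^0.72 = 0.28 / (0.012 + 0.059) = 0.28 / 0.071 = 3.9437
k* = 3.9437^(1/0.72) ≈ 6.7243
y* = (k*)^α = 6.7243^0.28 ≈ 1.7051
c* = (1 − s)·y* = (1 − 0.28) × 1.7051 ≈ 1.2277

c* ≈ 1.228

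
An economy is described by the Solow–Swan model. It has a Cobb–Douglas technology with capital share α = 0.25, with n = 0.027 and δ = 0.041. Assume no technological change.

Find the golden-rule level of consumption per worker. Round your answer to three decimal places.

c_gold ≈ 1.158

At the golden rule, f'(k) = n + δ, so α·k^(α−1) = n + δ and k_gold = (α/(n + δ))^(1/(1−α)).
k_gold = (0.25/0.068)^(1/0.75) = 3.6765^1.3333 ≈ 5.6741
c_gold = f(k_gold) − (n + δ)·k_gold = 1.5434 − 0.068×5.6741 ≈ 1.1576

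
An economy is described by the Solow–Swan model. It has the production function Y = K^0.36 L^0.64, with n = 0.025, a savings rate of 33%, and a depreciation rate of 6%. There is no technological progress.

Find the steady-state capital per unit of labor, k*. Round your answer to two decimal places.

In steady state, investment equals break-even investment: s·k^α = (n + δ)·k.
Dividing both sides by k: k^(1−α) = s / (n + δ).
k^0.64 = 0.33 / (0.025 + 0.060) = 0.33 / 0.085 = 3.8824
k* = 3.8824^(1/0.64) ≈ 8.3266

k* = 8.33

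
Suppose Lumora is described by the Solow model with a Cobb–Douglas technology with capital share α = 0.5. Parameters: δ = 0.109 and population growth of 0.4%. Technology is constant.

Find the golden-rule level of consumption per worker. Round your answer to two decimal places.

c_gold ≈ 2.21

At the golden rule, f'(k) = n + δ, so α·k^(α−1) = n + δ and k_gold = (α/(n + δ))^(1/(1−α)).
k_gold = (0.5/0.113)^(1/0.5) = 4.4248^2 ≈ 19.5789
c_gold = f(k_gold) − (n + δ)·k_gold = 4.4248 − 0.113×19.5789 ≈ 2.2124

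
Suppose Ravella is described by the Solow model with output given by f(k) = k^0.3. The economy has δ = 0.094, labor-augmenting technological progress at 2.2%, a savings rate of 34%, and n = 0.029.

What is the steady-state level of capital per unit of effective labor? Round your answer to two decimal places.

k* = 3.38

Steady state requires s·f(k) = (n + g + δ)·k, i.e. s·k^α = (n + g + δ)·k.
Dividing both sides by k: k^(1−α) = s / (n + g + δ).
k^0.7 = 0.34 / (0.029 + 0.022 + 0.094) = 0.34 / 0.145 = 2.3448
k* = 2.3448^(1/0.7) ≈ 3.3785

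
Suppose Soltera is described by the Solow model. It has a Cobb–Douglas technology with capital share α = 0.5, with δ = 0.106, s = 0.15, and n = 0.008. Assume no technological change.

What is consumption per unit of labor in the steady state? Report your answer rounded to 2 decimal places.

In steady state, investment equals break-even investment: s·k^α = (n + δ)·k.
Rearranging, k^(1−α) = s / (n + δ).
k^0.5 = 0.15 / (0.008 + 0.106) = 0.15 / 0.114 = 1.3158
k* = 1.3158^(1/0.5) ≈ 1.7313
y* = (k*)^α = 1.7313^0.5 ≈ 1.3158
c* = (1 − s)·y* = (1 − 0.15) × 1.3158 ≈ 1.1184

c* = 1.12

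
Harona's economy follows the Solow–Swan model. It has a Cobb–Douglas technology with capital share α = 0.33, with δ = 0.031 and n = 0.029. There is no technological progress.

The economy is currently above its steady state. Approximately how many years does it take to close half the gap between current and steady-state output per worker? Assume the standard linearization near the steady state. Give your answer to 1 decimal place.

Near the steady state the convergence rate is λ = (1 − α)(n + δ).
λ = (1 − 0.33) × 0.060 = 0.67 × 0.060 = 0.0402
Half-life = ln 2 / λ = 0.6931 / 0.0402 ≈ 17.24 years

t_½ ≈ 17.2 years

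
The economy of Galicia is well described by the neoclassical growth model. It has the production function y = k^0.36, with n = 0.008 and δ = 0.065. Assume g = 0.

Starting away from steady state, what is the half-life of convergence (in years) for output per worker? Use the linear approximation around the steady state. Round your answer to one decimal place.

Near the steady state the convergence rate is λ = (1 − α)(n + δ).
λ = (1 − 0.36) × 0.073 = 0.64 × 0.073 = 0.04672
Half-life = ln 2 / λ = 0.6931 / 0.04672 ≈ 14.84 years

about 14.8 years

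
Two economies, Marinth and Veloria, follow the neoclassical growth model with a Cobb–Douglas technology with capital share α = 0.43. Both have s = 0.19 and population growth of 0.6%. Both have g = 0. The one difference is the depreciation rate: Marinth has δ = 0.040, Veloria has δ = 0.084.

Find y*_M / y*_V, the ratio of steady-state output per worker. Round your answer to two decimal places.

Steady-state y* = [s/(n + δ)]^(α/(1−α)), so the ratio is [ (s_M/(n + δ)_M) / (s_V/(n + δ)_V) ]^0.7544.
s_M/(n + δ)_M = 0.19/0.046 = 4.1304; s_V/(n + δ)_V = 0.19/0.090 = 2.1111.
Ratio = (4.1304/2.1111)^0.7544 = 1.9565^0.7544 ≈ 1.6592

y*_M / y*_V ≈ 1.66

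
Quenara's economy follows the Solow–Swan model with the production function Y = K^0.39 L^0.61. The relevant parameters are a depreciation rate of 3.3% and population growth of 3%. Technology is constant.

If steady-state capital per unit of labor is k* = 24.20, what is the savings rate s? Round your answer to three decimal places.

s ≈ 0.440

Steady state requires s·f(k) = (n + δ)·k, i.e. s·k^α = (n + δ)·k.
So s / (n + δ) = (k*)^(1−α) = 24.20^0.61 = 6.9844.
Therefore s = 6.9844 × (n + δ) = 6.9844 × 0.063 = 0.4400.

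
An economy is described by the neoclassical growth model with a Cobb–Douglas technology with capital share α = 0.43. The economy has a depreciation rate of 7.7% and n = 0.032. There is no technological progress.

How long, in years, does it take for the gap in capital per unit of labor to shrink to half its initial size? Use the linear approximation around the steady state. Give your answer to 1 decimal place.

Near the steady state the convergence rate is λ = (1 − α)(n + δ).
λ = (1 − 0.43) × 0.109 = 0.57 × 0.109 = 0.06213
Half-life = ln 2 / λ = 0.6931 / 0.06213 ≈ 11.16 years

t_½ ≈ 11.2 years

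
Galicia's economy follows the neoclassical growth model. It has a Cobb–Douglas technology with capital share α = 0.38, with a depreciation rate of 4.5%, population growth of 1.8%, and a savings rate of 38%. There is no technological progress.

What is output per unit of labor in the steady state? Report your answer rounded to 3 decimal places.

At the steady state, Δk = 0, so s·k^α = (n + δ)·k.
Dividing both sides by k: k^(1−α) = s / (n + δ).
k^0.62 = 0.38 / (0.018 + 0.045) = 0.38 / 0.063 = 6.0317
k* = 6.0317^(1/0.62) ≈ 18.1457
y* = (k*)^α = 18.1457^0.38 ≈ 3.0084

y* = 3.008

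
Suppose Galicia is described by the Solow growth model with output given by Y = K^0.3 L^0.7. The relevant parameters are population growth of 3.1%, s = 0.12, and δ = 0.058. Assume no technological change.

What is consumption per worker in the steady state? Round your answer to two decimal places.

In steady state, investment equals break-even investment: s·k^α = (n + δ)·k.
Dividing both sides by k: k^(1−α) = s / (n + δ).
k^0.7 = 0.12 / (0.031 + 0.058) = 0.12 / 0.089 = 1.3483
k* = 1.3483^(1/0.7) ≈ 1.5325
y* = (k*)^α = 1.5325^0.3 ≈ 1.1366
c* = (1 − s)·y* = (1 − 0.12) × 1.1366 ≈ 1.0002

c* = 1.00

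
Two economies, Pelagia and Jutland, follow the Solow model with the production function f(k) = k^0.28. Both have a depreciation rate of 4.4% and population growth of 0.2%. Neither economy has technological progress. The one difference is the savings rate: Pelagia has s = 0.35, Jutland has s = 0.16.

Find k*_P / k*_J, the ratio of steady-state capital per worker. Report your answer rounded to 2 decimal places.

Steady-state k* = [s/(n + δ)]^(1/(1−α)), so the ratio is [ (s_P/(n + δ)_P) / (s_J/(n + δ)_J) ]^1.3889.
s_P/(n + δ)_P = 0.35/0.046 = 7.6087; s_J/(n + δ)_J = 0.16/0.046 = 3.4783.
Ratio = (7.6087/3.4783)^1.3889 = 2.1875^1.3889 ≈ 2.9659

ratio ≈ 2.97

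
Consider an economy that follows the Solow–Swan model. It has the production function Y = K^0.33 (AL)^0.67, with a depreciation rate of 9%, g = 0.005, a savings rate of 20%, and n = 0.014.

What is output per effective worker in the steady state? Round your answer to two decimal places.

y* = 1.35

Steady state requires s·f(k) = (n + g + δ)·k, i.e. s·k^α = (n + g + δ)·k.
Dividing both sides by k: k^(1−α) = s / (n + g + δ).
k^0.67 = 0.20 / (0.014 + 0.005 + 0.090) = 0.20 / 0.109 = 1.8349
k* = 1.8349^(1/0.67) ≈ 2.4743
y* = (k*)^α = 2.4743^0.33 ≈ 1.3485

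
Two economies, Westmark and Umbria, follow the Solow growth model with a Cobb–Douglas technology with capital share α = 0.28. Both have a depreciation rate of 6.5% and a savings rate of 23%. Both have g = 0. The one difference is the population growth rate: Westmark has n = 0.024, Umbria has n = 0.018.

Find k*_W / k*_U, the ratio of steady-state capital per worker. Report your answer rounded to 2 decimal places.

Steady-state k* = [s/(n + δ)]^(1/(1−α)), so the ratio is [ (s_W/(n + δ)_W) / (s_U/(n + δ)_U) ]^1.3889.
s_W/(n + δ)_W = 0.23/0.089 = 2.5843; s_U/(n + δ)_U = 0.23/0.083 = 2.7711.
Ratio = (2.5843/2.7711)^1.3889 = 0.9326^1.3889 ≈ 0.9076

k*_W / k*_U ≈ 0.91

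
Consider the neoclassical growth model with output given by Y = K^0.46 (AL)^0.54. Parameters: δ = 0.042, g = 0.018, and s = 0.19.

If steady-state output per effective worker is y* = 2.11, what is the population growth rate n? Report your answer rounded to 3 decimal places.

Steady state requires s·f(k) = (n + g + δ)·k, i.e. s·k^α = (n + g + δ)·k.
Since y* = [s/(n + g + δ)]^(α/(1−α)), we have s/(n + g + δ) = (y*)^((1−α)/α) = 2.11^1.1739 = 2.4026.
Therefore n + g + δ = s / 2.4026 = 0.19 / 2.4026 = 0.0791, so n = 0.0791 − 0.060 = 0.0191.

n ≈ 0.019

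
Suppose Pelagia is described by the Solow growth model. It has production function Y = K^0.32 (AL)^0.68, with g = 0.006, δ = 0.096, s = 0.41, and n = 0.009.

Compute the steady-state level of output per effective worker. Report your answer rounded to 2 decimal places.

y* ≈ 1.85

At the steady state, Δk = 0, so s·k^α = (n + g + δ)·k.
Rearranging, k^(1−α) = s / (n + g + δ).
k^0.68 = 0.41 / (0.009 + 0.006 + 0.096) = 0.41 / 0.111 = 3.6937
k* = 3.6937^(1/0.68) ≈ 6.8313
y* = (k*)^α = 6.8313^0.32 ≈ 1.8494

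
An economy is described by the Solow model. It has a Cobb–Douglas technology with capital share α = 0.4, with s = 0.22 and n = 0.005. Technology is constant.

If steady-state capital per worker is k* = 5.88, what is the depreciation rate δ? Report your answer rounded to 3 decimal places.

At the steady state, Δk = 0, so s·k^α = (n + δ)·k.
So s / (n + δ) = (k*)^(1−α) = 5.88^0.6 = 2.8949.
Therefore n + δ = s / 2.8949 = 0.22 / 2.8949 = 0.0760, so δ = 0.0760 − 0.005 = 0.0710.

δ ≈ 0.071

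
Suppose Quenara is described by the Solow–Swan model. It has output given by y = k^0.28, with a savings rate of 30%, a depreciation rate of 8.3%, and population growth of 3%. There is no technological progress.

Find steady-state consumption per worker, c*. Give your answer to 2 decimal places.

c* ≈ 1.02

In steady state, investment equals break-even investment: s·k^α = (n + δ)·k.
Rearranging, k^(1−α) = s / (n + δ).
k^0.72 = 0.30 / (0.030 + 0.083) = 0.30 / 0.113 = 2.6549
k* = 2.6549^(1/0.72) ≈ 3.8811
y* = (k*)^α = 3.8811^0.28 ≈ 1.4619
c* = (1 − s)·y* = (1 − 0.30) × 1.4619 ≈ 1.0233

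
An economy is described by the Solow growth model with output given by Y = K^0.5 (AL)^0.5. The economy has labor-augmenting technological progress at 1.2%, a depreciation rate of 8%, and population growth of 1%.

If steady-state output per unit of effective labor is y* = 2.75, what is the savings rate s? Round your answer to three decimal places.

At the steady state, Δk = 0, so s·k^α = (n + g + δ)·k.
Since y* = [s/(n + g + δ)]^(α/(1−α)), we have s/(n + g + δ) = (y*)^((1−α)/α) = 2.75^1 = 2.7500.
Therefore s = 2.7500 × (n + g + δ) = 2.7500 × 0.102 = 0.2805.

s ≈ 0.281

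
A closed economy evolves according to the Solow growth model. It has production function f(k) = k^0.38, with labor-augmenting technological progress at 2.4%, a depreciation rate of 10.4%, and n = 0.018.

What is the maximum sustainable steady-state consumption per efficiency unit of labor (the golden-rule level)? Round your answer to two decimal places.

At the golden rule, f'(k) = n + g + δ, so α·k^(α−1) = n + g + δ and k_gold = (α/(n + g + δ))^(1/(1−α)).
k_gold = (0.38/0.146)^(1/0.62) = 2.6027^1.6129 ≈ 4.6778
c_gold = f(k_gold) − (n + g + δ)·k_gold = 1.7973 − 0.146×4.6778 ≈ 1.1143

c_gold ≈ 1.11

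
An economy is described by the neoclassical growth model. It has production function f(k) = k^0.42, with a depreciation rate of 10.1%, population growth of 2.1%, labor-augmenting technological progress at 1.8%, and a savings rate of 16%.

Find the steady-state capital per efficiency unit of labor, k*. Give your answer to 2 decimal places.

k* ≈ 1.26

At the steady state, Δk = 0, so s·k^α = (n + g + δ)·k.
Rearranging, k^(1−α) = s / (n + g + δ).
k^0.58 = 0.16 / (0.021 + 0.018 + 0.101) = 0.16 / 0.140 = 1.1429
k* = 1.1429^(1/0.58) ≈ 1.2590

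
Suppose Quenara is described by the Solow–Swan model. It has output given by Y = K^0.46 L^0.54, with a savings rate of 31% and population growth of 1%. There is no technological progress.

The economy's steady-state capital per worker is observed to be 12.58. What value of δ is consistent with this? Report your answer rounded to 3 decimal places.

δ ≈ 0.069

In steady state, investment equals break-even investment: s·k^α = (n + δ)·k.
So s / (n + δ) = (k*)^(1−α) = 12.58^0.54 = 3.9249.
Therefore n + δ = s / 3.9249 = 0.31 / 3.9249 = 0.0790, so δ = 0.0790 − 0.010 = 0.0690.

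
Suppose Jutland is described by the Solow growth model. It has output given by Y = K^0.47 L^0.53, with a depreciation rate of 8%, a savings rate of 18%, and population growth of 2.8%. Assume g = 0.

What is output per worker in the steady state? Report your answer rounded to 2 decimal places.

y* = 1.57

Steady state requires s·f(k) = (n + δ)·k, i.e. s·k^α = (n + δ)·k.
Dividing both sides by k: k^(1−α) = s / (n + δ).
k^0.53 = 0.18 / (0.028 + 0.080) = 0.18 / 0.108 = 1.6667
k* = 1.6667^(1/0.53) ≈ 2.6218
y* = (k*)^α = 2.6218^0.47 ≈ 1.5730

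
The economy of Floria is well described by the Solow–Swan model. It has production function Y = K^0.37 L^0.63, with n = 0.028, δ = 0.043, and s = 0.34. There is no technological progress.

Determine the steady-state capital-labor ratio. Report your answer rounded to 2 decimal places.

Steady state requires s·f(k) = (n + δ)·k, i.e. s·k^α = (n + δ)·k.
Dividing both sides by k: k^(1−α) = s / (n + δ).
k^0.63 = 0.34 / (0.028 + 0.043) = 0.34 / 0.071 = 4.7887
k* = 4.7887^(1/0.63) ≈ 12.0146

k* ≈ 12.01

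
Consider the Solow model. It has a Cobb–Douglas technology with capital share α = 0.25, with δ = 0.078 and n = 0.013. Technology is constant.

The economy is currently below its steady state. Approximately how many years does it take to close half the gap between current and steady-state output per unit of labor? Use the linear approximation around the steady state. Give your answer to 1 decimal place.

Near the steady state the convergence rate is λ = (1 − α)(n + δ).
λ = (1 − 0.25) × 0.091 = 0.75 × 0.091 = 0.06825
Half-life = ln 2 / λ = 0.6931 / 0.06825 ≈ 10.16 years

half-life ≈ 10.2 years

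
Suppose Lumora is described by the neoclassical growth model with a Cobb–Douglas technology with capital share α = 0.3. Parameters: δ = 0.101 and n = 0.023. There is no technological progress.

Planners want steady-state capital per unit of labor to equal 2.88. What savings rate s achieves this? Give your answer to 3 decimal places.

s ≈ 0.260

Steady state requires s·f(k) = (n + δ)·k, i.e. s·k^α = (n + δ)·k.
So s / (n + δ) = (k*)^(1−α) = 2.88^0.7 = 2.0969.
Therefore s = 2.0969 × (n + δ) = 2.0969 × 0.124 = 0.2600.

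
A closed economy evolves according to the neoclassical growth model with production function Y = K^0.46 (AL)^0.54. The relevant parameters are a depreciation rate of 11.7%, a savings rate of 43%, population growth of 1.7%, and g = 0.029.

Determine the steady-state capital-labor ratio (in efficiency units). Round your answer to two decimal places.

k* ≈ 6.03

In steady state, investment equals break-even investment: s·k^α = (n + g + δ)·k.
Rearranging, k^(1−α) = s / (n + g + δ).
k^0.54 = 0.43 / (0.017 + 0.029 + 0.117) = 0.43 / 0.163 = 2.6380
k* = 2.6380^(1/0.54) ≈ 6.0275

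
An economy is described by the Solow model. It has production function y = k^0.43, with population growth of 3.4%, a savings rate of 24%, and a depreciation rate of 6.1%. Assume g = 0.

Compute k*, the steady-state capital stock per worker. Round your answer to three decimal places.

In steady state, investment equals break-even investment: s·k^α = (n + δ)·k.
Dividing both sides by k: k^(1−α) = s / (n + δ).
k^0.57 = 0.24 / (0.034 + 0.061) = 0.24 / 0.095 = 2.5263
k* = 2.5263^(1/0.57) ≈ 5.0829

k* = 5.083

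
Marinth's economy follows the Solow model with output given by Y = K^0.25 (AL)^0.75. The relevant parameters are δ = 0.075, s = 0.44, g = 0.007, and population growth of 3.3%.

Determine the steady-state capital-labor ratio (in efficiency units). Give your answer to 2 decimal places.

Steady state requires s·f(k) = (n + g + δ)·k, i.e. s·k^α = (n + g + δ)·k.
Dividing both sides by k: k^(1−α) = s / (n + g + δ).
k^0.75 = 0.44 / (0.033 + 0.007 + 0.075) = 0.44 / 0.115 = 3.8261
k* = 3.8261^(1/0.75) ≈ 5.9842

k* = 5.98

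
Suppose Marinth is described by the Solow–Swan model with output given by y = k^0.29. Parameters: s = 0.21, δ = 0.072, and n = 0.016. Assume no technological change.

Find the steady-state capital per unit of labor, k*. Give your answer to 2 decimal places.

Steady state requires s·f(k) = (n + δ)·k, i.e. s·k^α = (n + δ)·k.
Rearranging, k^(1−α) = s / (n + δ).
k^0.71 = 0.21 / (0.016 + 0.072) = 0.21 / 0.088 = 2.3864
k* = 2.3864^(1/0.71) ≈ 3.4043

k* ≈ 3.40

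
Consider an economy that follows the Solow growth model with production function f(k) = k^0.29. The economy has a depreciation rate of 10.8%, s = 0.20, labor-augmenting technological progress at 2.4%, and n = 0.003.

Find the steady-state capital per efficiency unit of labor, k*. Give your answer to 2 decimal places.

In steady state, investment equals break-even investment: s·k^α = (n + g + δ)·k.
Dividing both sides by k: k^(1−α) = s / (n + g + δ).
k^0.71 = 0.20 / (0.003 + 0.024 + 0.108) = 0.20 / 0.135 = 1.4815
k* = 1.4815^(1/0.71) ≈ 1.7395

k* ≈ 1.74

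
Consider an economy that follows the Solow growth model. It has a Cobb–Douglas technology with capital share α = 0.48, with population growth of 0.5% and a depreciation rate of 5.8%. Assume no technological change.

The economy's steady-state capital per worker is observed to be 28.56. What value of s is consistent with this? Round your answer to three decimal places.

s ≈ 0.360

At the steady state, Δk = 0, so s·k^α = (n + δ)·k.
So s / (n + δ) = (k*)^(1−α) = 28.56^0.52 = 5.7147.
Therefore s = 5.7147 × (n + δ) = 5.7147 × 0.063 = 0.3600.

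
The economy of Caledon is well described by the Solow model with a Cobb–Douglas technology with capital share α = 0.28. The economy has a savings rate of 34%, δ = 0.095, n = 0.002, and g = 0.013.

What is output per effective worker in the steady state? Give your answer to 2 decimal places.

y* = 1.55

In steady state, investment equals break-even investment: s·k^α = (n + g + δ)·k.
Dividing both sides by k: k^(1−α) = s / (n + g + δ).
k^0.72 = 0.34 / (0.002 + 0.013 + 0.095) = 0.34 / 0.110 = 3.0909
k* = 3.0909^(1/0.72) ≈ 4.7937
y* = (k*)^α = 4.7937^0.28 ≈ 1.5509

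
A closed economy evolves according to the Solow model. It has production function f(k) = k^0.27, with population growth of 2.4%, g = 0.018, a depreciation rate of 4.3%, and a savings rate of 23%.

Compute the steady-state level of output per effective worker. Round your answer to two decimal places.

y* = 1.45

Steady state requires s·f(k) = (n + g + δ)·k, i.e. s·k^α = (n + g + δ)·k.
Rearranging, k^(1−α) = s / (n + g + δ).
k^0.73 = 0.23 / (0.024 + 0.018 + 0.043) = 0.23 / 0.085 = 2.7059
k* = 2.7059^(1/0.73) ≈ 3.9103
y* = (k*)^α = 3.9103^0.27 ≈ 1.4451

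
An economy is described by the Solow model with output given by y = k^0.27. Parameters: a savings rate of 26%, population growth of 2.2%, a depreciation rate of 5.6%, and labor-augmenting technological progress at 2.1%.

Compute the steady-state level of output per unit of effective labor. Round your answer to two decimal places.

y* = 1.43

In steady state, investment equals break-even investment: s·k^α = (n + g + δ)·k.
Dividing both sides by k: k^(1−α) = s / (n + g + δ).
k^0.73 = 0.26 / (0.022 + 0.021 + 0.056) = 0.26 / 0.099 = 2.6263
k* = 2.6263^(1/0.73) ≈ 3.7536
y* = (k*)^α = 3.7536^0.27 ≈ 1.4292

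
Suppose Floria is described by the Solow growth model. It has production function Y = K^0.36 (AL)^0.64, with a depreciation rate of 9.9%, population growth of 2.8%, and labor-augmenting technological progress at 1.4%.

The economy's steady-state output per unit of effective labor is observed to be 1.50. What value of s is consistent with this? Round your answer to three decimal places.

s ≈ 0.290

Steady state requires s·f(k) = (n + g + δ)·k, i.e. s·k^α = (n + g + δ)·k.
Since y* = [s/(n + g + δ)]^(α/(1−α)), we have s/(n + g + δ) = (y*)^((1−α)/α) = 1.50^1.7778 = 2.0562.
Therefore s = 2.0562 × (n + g + δ) = 2.0562 × 0.141 = 0.2899.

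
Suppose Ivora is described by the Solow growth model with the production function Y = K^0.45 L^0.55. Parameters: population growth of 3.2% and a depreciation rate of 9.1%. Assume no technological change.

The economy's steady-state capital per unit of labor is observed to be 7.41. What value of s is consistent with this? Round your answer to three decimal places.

In steady state, investment equals break-even investment: s·k^α = (n + δ)·k.
So s / (n + δ) = (k*)^(1−α) = 7.41^0.55 = 3.0088.
Therefore s = 3.0088 × (n + δ) = 3.0088 × 0.123 = 0.3701.

s ≈ 0.370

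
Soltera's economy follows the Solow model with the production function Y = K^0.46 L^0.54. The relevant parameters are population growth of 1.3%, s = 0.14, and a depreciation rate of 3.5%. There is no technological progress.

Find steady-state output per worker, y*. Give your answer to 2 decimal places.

y* ≈ 2.49

Steady state requires s·f(k) = (n + δ)·k, i.e. s·k^α = (n + δ)·k.
Dividing both sides by k: k^(1−α) = s / (n + δ).
k^0.54 = 0.14 / (0.013 + 0.035) = 0.14 / 0.048 = 2.9167
k* = 2.9167^(1/0.54) ≈ 7.2596
y* = (k*)^α = 7.2596^0.46 ≈ 2.4890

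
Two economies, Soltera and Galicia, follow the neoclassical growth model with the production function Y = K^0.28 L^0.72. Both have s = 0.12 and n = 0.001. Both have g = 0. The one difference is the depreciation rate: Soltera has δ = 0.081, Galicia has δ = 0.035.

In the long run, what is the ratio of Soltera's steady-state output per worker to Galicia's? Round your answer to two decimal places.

y*_S / y*_G ≈ 0.73

Steady-state y* = [s/(n + δ)]^(α/(1−α)), so the ratio is [ (s_S/(n + δ)_S) / (s_G/(n + δ)_G) ]^0.3889.
s_S/(n + δ)_S = 0.12/0.082 = 1.4634; s_G/(n + δ)_G = 0.12/0.036 = 3.3333.
Ratio = (1.4634/3.3333)^0.3889 = 0.4390^0.3889 ≈ 0.7260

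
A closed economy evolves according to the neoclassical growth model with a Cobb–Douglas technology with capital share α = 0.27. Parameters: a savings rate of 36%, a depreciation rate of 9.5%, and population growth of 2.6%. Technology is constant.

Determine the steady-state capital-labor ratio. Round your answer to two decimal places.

k* = 4.45

In steady state, investment equals break-even investment: s·k^α = (n + δ)·k.
Dividing both sides by k: k^(1−α) = s / (n + δ).
k^0.73 = 0.36 / (0.026 + 0.095) = 0.36 / 0.121 = 2.9752
k* = 2.9752^(1/0.73) ≈ 4.4530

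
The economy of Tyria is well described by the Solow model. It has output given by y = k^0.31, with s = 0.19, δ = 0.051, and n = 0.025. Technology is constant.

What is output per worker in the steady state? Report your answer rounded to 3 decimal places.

y* = 1.509

In steady state, investment equals break-even investment: s·k^α = (n + δ)·k.
Rearranging, k^(1−α) = s / (n + δ).
k^0.69 = 0.19 / (0.025 + 0.051) = 0.19 / 0.076 = 2.5000
k* = 2.5000^(1/0.69) ≈ 3.7733
y* = (k*)^α = 3.7733^0.31 ≈ 1.5093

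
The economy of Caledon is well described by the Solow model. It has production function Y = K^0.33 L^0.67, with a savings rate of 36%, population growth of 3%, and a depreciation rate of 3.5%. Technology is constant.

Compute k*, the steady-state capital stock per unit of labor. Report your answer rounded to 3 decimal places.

In steady state, investment equals break-even investment: s·k^α = (n + δ)·k.
Dividing both sides by k: k^(1−α) = s / (n + δ).
k^0.67 = 0.36 / (0.030 + 0.035) = 0.36 / 0.065 = 5.5385
k* = 5.5385^(1/0.67) ≈ 12.8689

k* = 12.869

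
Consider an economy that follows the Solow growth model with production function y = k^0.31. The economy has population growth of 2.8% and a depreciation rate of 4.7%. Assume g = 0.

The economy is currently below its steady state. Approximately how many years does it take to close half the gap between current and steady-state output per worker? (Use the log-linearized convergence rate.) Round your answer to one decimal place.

Near the steady state the convergence rate is λ = (1 − α)(n + δ).
λ = (1 − 0.31) × 0.075 = 0.69 × 0.075 = 0.05175
Half-life = ln 2 / λ = 0.6931 / 0.05175 ≈ 13.39 years

t_½ ≈ 13.4 years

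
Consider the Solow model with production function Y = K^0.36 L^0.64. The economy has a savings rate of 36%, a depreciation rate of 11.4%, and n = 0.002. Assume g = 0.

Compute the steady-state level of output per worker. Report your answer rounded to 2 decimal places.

y* = 1.89

Steady state requires s·f(k) = (n + δ)·k, i.e. s·k^α = (n + δ)·k.
Dividing both sides by k: k^(1−α) = s / (n + δ).
k^0.64 = 0.36 / (0.002 + 0.114) = 0.36 / 0.116 = 3.1034
k* = 3.1034^(1/0.64) ≈ 5.8681
y* = (k*)^α = 5.8681^0.36 ≈ 1.8909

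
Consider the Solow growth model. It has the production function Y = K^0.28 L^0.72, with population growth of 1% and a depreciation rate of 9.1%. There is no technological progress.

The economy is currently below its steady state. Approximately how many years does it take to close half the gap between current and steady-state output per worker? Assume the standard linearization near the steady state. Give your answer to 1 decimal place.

Near the steady state the convergence rate is λ = (1 − α)(n + δ).
λ = (1 − 0.28) × 0.101 = 0.72 × 0.101 = 0.07272
Half-life = ln 2 / λ = 0.6931 / 0.07272 ≈ 9.53 years

about 9.5 years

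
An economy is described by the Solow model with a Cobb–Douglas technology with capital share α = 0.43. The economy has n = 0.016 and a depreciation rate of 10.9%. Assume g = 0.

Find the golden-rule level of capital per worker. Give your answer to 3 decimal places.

The golden rule sets f'(k) = n + δ, i.e. α·k^(α−1) = n + δ.
So k^(1−α) = α / (n + δ) = 0.43 / 0.125 = 3.4400.
k_gold = 3.4400^(1/0.57) ≈ 8.7364

k_gold ≈ 8.736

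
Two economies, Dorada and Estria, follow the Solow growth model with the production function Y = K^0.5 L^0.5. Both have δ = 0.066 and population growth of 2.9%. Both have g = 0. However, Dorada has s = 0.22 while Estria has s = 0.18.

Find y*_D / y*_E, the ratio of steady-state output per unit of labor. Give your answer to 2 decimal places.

y*_D / y*_E ≈ 1.22

Steady-state y* = [s/(n + δ)]^(α/(1−α)), so the ratio is [ (s_D/(n + δ)_D) / (s_E/(n + δ)_E) ]^1.
s_D/(n + δ)_D = 0.22/0.095 = 2.3158; s_E/(n + δ)_E = 0.18/0.095 = 1.8947.
Ratio = (2.3158/1.8947)^1 = 1.2223^1 ≈ 1.2223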